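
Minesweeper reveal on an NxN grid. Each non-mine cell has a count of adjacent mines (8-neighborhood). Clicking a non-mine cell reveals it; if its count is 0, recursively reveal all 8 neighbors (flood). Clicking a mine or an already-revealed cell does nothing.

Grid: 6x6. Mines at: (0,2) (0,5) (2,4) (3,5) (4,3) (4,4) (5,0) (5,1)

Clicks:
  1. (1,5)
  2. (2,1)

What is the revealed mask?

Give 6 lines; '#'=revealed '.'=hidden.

Click 1 (1,5) count=2: revealed 1 new [(1,5)] -> total=1
Click 2 (2,1) count=0: revealed 17 new [(0,0) (0,1) (1,0) (1,1) (1,2) (1,3) (2,0) (2,1) (2,2) (2,3) (3,0) (3,1) (3,2) (3,3) (4,0) (4,1) (4,2)] -> total=18

Answer: ##....
####.#
####..
####..
###...
......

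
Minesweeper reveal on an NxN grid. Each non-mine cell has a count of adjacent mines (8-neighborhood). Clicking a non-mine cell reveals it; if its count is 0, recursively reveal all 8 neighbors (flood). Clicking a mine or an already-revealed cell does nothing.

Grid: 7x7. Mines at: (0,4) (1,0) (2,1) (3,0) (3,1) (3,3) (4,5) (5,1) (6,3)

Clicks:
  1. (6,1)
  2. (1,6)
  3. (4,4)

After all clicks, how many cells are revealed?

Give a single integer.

Answer: 13

Derivation:
Click 1 (6,1) count=1: revealed 1 new [(6,1)] -> total=1
Click 2 (1,6) count=0: revealed 11 new [(0,5) (0,6) (1,4) (1,5) (1,6) (2,4) (2,5) (2,6) (3,4) (3,5) (3,6)] -> total=12
Click 3 (4,4) count=2: revealed 1 new [(4,4)] -> total=13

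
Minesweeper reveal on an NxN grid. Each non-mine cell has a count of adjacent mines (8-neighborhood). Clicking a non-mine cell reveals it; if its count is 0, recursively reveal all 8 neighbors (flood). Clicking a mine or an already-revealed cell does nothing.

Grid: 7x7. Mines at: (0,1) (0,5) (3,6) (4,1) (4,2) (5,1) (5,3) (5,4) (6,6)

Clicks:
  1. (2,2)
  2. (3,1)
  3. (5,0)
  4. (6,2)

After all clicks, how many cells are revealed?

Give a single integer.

Answer: 26

Derivation:
Click 1 (2,2) count=0: revealed 24 new [(0,2) (0,3) (0,4) (1,0) (1,1) (1,2) (1,3) (1,4) (1,5) (2,0) (2,1) (2,2) (2,3) (2,4) (2,5) (3,0) (3,1) (3,2) (3,3) (3,4) (3,5) (4,3) (4,4) (4,5)] -> total=24
Click 2 (3,1) count=2: revealed 0 new [(none)] -> total=24
Click 3 (5,0) count=2: revealed 1 new [(5,0)] -> total=25
Click 4 (6,2) count=2: revealed 1 new [(6,2)] -> total=26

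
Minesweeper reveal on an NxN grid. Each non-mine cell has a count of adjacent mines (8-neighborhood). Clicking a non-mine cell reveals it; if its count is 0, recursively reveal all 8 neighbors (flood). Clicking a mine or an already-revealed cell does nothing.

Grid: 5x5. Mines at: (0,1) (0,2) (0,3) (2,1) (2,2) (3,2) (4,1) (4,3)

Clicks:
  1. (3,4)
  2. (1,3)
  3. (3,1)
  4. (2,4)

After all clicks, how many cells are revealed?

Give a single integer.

Click 1 (3,4) count=1: revealed 1 new [(3,4)] -> total=1
Click 2 (1,3) count=3: revealed 1 new [(1,3)] -> total=2
Click 3 (3,1) count=4: revealed 1 new [(3,1)] -> total=3
Click 4 (2,4) count=0: revealed 4 new [(1,4) (2,3) (2,4) (3,3)] -> total=7

Answer: 7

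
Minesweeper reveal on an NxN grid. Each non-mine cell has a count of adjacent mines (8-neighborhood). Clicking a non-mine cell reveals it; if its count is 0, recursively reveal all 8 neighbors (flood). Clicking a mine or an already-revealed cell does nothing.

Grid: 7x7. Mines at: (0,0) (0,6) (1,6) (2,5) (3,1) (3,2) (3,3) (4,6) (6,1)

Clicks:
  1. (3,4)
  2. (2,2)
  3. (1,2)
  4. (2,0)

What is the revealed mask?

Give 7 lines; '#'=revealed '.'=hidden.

Answer: .#####.
.#####.
#####..
....#..
.......
.......
.......

Derivation:
Click 1 (3,4) count=2: revealed 1 new [(3,4)] -> total=1
Click 2 (2,2) count=3: revealed 1 new [(2,2)] -> total=2
Click 3 (1,2) count=0: revealed 13 new [(0,1) (0,2) (0,3) (0,4) (0,5) (1,1) (1,2) (1,3) (1,4) (1,5) (2,1) (2,3) (2,4)] -> total=15
Click 4 (2,0) count=1: revealed 1 new [(2,0)] -> total=16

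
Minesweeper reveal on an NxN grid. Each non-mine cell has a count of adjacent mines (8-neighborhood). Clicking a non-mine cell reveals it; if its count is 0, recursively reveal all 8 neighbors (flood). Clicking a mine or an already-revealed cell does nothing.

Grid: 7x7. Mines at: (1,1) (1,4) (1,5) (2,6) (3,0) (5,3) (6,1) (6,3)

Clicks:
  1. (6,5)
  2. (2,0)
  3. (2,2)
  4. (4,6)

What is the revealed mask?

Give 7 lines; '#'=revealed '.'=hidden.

Click 1 (6,5) count=0: revealed 23 new [(2,1) (2,2) (2,3) (2,4) (2,5) (3,1) (3,2) (3,3) (3,4) (3,5) (3,6) (4,1) (4,2) (4,3) (4,4) (4,5) (4,6) (5,4) (5,5) (5,6) (6,4) (6,5) (6,6)] -> total=23
Click 2 (2,0) count=2: revealed 1 new [(2,0)] -> total=24
Click 3 (2,2) count=1: revealed 0 new [(none)] -> total=24
Click 4 (4,6) count=0: revealed 0 new [(none)] -> total=24

Answer: .......
.......
######.
.######
.######
....###
....###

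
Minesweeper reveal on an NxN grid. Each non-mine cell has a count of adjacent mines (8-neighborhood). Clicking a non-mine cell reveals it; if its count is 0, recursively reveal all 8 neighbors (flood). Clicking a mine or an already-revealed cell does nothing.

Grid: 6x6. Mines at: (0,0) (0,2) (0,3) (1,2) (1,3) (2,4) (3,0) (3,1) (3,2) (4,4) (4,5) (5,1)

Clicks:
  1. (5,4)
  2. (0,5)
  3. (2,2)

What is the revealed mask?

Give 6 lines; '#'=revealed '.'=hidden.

Answer: ....##
....##
..#...
......
......
....#.

Derivation:
Click 1 (5,4) count=2: revealed 1 new [(5,4)] -> total=1
Click 2 (0,5) count=0: revealed 4 new [(0,4) (0,5) (1,4) (1,5)] -> total=5
Click 3 (2,2) count=4: revealed 1 new [(2,2)] -> total=6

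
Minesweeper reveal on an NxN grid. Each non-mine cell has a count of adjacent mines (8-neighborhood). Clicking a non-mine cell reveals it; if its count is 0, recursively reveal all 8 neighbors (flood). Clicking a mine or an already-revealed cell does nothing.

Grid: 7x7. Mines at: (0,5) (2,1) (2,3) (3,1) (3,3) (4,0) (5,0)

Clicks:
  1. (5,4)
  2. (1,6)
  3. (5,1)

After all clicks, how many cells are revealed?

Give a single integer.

Answer: 27

Derivation:
Click 1 (5,4) count=0: revealed 27 new [(1,4) (1,5) (1,6) (2,4) (2,5) (2,6) (3,4) (3,5) (3,6) (4,1) (4,2) (4,3) (4,4) (4,5) (4,6) (5,1) (5,2) (5,3) (5,4) (5,5) (5,6) (6,1) (6,2) (6,3) (6,4) (6,5) (6,6)] -> total=27
Click 2 (1,6) count=1: revealed 0 new [(none)] -> total=27
Click 3 (5,1) count=2: revealed 0 new [(none)] -> total=27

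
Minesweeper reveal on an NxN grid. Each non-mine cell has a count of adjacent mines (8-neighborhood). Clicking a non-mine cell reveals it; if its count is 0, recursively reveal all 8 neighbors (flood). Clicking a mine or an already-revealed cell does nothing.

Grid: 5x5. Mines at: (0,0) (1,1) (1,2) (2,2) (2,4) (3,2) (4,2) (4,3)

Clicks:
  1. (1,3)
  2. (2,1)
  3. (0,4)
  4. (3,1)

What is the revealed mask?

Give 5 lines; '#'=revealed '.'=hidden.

Answer: ...##
...##
.#...
.#...
.....

Derivation:
Click 1 (1,3) count=3: revealed 1 new [(1,3)] -> total=1
Click 2 (2,1) count=4: revealed 1 new [(2,1)] -> total=2
Click 3 (0,4) count=0: revealed 3 new [(0,3) (0,4) (1,4)] -> total=5
Click 4 (3,1) count=3: revealed 1 new [(3,1)] -> total=6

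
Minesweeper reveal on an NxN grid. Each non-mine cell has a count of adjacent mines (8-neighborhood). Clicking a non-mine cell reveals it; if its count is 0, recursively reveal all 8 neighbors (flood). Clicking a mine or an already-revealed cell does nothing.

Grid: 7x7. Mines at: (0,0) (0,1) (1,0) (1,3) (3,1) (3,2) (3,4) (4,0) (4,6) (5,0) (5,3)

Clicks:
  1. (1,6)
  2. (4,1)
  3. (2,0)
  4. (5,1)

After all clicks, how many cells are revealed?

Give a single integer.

Answer: 14

Derivation:
Click 1 (1,6) count=0: revealed 11 new [(0,4) (0,5) (0,6) (1,4) (1,5) (1,6) (2,4) (2,5) (2,6) (3,5) (3,6)] -> total=11
Click 2 (4,1) count=4: revealed 1 new [(4,1)] -> total=12
Click 3 (2,0) count=2: revealed 1 new [(2,0)] -> total=13
Click 4 (5,1) count=2: revealed 1 new [(5,1)] -> total=14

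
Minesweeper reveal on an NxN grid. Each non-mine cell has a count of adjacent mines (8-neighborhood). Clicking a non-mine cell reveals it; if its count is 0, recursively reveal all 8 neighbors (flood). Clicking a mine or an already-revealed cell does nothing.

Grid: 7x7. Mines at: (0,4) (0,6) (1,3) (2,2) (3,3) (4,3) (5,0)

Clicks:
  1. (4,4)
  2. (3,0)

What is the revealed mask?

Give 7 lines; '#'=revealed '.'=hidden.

Click 1 (4,4) count=2: revealed 1 new [(4,4)] -> total=1
Click 2 (3,0) count=0: revealed 12 new [(0,0) (0,1) (0,2) (1,0) (1,1) (1,2) (2,0) (2,1) (3,0) (3,1) (4,0) (4,1)] -> total=13

Answer: ###....
###....
##.....
##.....
##..#..
.......
.......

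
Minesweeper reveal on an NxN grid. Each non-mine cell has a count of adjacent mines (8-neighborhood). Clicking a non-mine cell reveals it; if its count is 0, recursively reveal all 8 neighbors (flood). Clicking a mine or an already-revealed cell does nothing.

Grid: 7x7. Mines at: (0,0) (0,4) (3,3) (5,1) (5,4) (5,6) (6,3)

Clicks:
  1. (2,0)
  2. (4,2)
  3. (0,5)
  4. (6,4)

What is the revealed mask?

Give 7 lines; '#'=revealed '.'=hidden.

Click 1 (2,0) count=0: revealed 17 new [(0,1) (0,2) (0,3) (1,0) (1,1) (1,2) (1,3) (2,0) (2,1) (2,2) (2,3) (3,0) (3,1) (3,2) (4,0) (4,1) (4,2)] -> total=17
Click 2 (4,2) count=2: revealed 0 new [(none)] -> total=17
Click 3 (0,5) count=1: revealed 1 new [(0,5)] -> total=18
Click 4 (6,4) count=2: revealed 1 new [(6,4)] -> total=19

Answer: .###.#.
####...
####...
###....
###....
.......
....#..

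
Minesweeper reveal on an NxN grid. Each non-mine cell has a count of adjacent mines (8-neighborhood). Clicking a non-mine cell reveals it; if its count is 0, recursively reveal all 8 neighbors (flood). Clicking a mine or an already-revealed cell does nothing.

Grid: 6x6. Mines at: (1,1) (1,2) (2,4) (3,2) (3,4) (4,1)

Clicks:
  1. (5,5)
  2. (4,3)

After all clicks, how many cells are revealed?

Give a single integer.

Answer: 8

Derivation:
Click 1 (5,5) count=0: revealed 8 new [(4,2) (4,3) (4,4) (4,5) (5,2) (5,3) (5,4) (5,5)] -> total=8
Click 2 (4,3) count=2: revealed 0 new [(none)] -> total=8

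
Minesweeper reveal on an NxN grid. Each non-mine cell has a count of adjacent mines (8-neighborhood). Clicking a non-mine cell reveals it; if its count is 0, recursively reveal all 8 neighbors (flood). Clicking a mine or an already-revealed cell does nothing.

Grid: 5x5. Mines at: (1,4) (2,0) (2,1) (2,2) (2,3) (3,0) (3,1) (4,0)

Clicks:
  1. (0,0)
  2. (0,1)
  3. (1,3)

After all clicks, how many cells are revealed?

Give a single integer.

Click 1 (0,0) count=0: revealed 8 new [(0,0) (0,1) (0,2) (0,3) (1,0) (1,1) (1,2) (1,3)] -> total=8
Click 2 (0,1) count=0: revealed 0 new [(none)] -> total=8
Click 3 (1,3) count=3: revealed 0 new [(none)] -> total=8

Answer: 8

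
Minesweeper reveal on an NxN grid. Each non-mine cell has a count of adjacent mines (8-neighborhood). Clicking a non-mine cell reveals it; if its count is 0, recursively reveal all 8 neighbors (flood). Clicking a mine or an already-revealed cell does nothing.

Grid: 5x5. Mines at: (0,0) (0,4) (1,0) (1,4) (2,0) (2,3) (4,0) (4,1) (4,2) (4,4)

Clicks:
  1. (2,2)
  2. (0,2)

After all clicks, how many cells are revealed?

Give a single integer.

Click 1 (2,2) count=1: revealed 1 new [(2,2)] -> total=1
Click 2 (0,2) count=0: revealed 6 new [(0,1) (0,2) (0,3) (1,1) (1,2) (1,3)] -> total=7

Answer: 7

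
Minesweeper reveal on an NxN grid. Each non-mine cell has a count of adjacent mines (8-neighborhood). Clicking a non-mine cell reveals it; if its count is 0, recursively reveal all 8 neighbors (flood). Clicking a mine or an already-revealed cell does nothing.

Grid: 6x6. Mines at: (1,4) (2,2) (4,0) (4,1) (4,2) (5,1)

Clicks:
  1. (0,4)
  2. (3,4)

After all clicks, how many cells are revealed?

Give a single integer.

Click 1 (0,4) count=1: revealed 1 new [(0,4)] -> total=1
Click 2 (3,4) count=0: revealed 12 new [(2,3) (2,4) (2,5) (3,3) (3,4) (3,5) (4,3) (4,4) (4,5) (5,3) (5,4) (5,5)] -> total=13

Answer: 13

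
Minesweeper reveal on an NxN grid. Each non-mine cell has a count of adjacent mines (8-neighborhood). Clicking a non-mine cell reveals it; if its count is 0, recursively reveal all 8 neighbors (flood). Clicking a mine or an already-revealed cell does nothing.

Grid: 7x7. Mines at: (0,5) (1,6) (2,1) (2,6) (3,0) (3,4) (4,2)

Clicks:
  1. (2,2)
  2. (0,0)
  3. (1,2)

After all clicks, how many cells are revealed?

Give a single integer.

Click 1 (2,2) count=1: revealed 1 new [(2,2)] -> total=1
Click 2 (0,0) count=0: revealed 12 new [(0,0) (0,1) (0,2) (0,3) (0,4) (1,0) (1,1) (1,2) (1,3) (1,4) (2,3) (2,4)] -> total=13
Click 3 (1,2) count=1: revealed 0 new [(none)] -> total=13

Answer: 13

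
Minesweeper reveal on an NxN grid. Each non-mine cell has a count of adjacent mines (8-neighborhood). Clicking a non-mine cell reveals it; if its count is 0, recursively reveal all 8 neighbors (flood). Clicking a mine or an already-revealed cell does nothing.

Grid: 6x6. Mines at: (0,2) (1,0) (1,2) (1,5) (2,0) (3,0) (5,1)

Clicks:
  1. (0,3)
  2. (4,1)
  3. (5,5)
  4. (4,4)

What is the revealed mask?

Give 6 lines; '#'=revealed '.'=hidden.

Click 1 (0,3) count=2: revealed 1 new [(0,3)] -> total=1
Click 2 (4,1) count=2: revealed 1 new [(4,1)] -> total=2
Click 3 (5,5) count=0: revealed 18 new [(2,1) (2,2) (2,3) (2,4) (2,5) (3,1) (3,2) (3,3) (3,4) (3,5) (4,2) (4,3) (4,4) (4,5) (5,2) (5,3) (5,4) (5,5)] -> total=20
Click 4 (4,4) count=0: revealed 0 new [(none)] -> total=20

Answer: ...#..
......
.#####
.#####
.#####
..####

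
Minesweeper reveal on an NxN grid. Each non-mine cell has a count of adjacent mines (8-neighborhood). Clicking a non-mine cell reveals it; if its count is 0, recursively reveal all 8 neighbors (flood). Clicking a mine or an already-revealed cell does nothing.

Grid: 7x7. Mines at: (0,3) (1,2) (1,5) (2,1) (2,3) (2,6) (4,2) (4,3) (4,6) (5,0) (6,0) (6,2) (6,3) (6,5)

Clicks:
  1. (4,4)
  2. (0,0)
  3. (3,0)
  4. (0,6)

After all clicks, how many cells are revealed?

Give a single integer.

Click 1 (4,4) count=1: revealed 1 new [(4,4)] -> total=1
Click 2 (0,0) count=0: revealed 4 new [(0,0) (0,1) (1,0) (1,1)] -> total=5
Click 3 (3,0) count=1: revealed 1 new [(3,0)] -> total=6
Click 4 (0,6) count=1: revealed 1 new [(0,6)] -> total=7

Answer: 7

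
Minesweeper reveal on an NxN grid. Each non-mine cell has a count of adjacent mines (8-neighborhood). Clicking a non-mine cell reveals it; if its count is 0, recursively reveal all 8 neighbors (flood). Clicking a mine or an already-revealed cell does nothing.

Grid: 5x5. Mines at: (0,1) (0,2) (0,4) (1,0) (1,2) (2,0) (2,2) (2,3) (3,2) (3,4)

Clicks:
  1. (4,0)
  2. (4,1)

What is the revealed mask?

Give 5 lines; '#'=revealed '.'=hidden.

Click 1 (4,0) count=0: revealed 4 new [(3,0) (3,1) (4,0) (4,1)] -> total=4
Click 2 (4,1) count=1: revealed 0 new [(none)] -> total=4

Answer: .....
.....
.....
##...
##...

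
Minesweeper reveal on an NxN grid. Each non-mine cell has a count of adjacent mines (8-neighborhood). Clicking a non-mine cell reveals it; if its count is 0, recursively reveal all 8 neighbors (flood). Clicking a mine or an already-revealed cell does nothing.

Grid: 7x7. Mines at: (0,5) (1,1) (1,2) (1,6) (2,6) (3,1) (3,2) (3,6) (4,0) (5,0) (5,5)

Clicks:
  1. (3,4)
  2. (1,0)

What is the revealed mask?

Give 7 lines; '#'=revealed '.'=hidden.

Answer: .......
#..###.
...###.
...###.
...###.
.......
.......

Derivation:
Click 1 (3,4) count=0: revealed 12 new [(1,3) (1,4) (1,5) (2,3) (2,4) (2,5) (3,3) (3,4) (3,5) (4,3) (4,4) (4,5)] -> total=12
Click 2 (1,0) count=1: revealed 1 new [(1,0)] -> total=13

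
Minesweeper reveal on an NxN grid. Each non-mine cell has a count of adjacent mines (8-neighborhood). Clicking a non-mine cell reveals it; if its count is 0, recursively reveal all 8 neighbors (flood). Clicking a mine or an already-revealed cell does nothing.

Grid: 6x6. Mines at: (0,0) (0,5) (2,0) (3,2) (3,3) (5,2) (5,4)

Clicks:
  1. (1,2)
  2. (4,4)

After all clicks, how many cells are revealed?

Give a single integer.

Answer: 13

Derivation:
Click 1 (1,2) count=0: revealed 12 new [(0,1) (0,2) (0,3) (0,4) (1,1) (1,2) (1,3) (1,4) (2,1) (2,2) (2,3) (2,4)] -> total=12
Click 2 (4,4) count=2: revealed 1 new [(4,4)] -> total=13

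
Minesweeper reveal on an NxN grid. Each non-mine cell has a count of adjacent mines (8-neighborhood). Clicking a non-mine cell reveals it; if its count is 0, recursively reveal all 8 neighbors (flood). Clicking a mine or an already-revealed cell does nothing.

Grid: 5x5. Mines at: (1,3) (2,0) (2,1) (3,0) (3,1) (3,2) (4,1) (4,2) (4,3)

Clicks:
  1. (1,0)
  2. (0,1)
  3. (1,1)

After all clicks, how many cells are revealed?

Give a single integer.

Answer: 6

Derivation:
Click 1 (1,0) count=2: revealed 1 new [(1,0)] -> total=1
Click 2 (0,1) count=0: revealed 5 new [(0,0) (0,1) (0,2) (1,1) (1,2)] -> total=6
Click 3 (1,1) count=2: revealed 0 new [(none)] -> total=6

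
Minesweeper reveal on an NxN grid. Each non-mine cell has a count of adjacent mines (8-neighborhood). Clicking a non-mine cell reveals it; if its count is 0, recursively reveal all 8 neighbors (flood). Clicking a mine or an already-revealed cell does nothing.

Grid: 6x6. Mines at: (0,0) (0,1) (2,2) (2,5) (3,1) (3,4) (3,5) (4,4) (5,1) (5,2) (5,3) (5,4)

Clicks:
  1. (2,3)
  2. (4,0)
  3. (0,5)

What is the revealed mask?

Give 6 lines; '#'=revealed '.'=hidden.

Answer: ..####
..####
...#..
......
#.....
......

Derivation:
Click 1 (2,3) count=2: revealed 1 new [(2,3)] -> total=1
Click 2 (4,0) count=2: revealed 1 new [(4,0)] -> total=2
Click 3 (0,5) count=0: revealed 8 new [(0,2) (0,3) (0,4) (0,5) (1,2) (1,3) (1,4) (1,5)] -> total=10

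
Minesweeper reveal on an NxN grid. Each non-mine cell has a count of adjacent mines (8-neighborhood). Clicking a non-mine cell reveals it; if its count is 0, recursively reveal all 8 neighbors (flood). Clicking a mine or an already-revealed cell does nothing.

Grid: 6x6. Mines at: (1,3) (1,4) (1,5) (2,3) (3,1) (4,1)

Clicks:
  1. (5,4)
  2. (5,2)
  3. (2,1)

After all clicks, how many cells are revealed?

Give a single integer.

Click 1 (5,4) count=0: revealed 14 new [(2,4) (2,5) (3,2) (3,3) (3,4) (3,5) (4,2) (4,3) (4,4) (4,5) (5,2) (5,3) (5,4) (5,5)] -> total=14
Click 2 (5,2) count=1: revealed 0 new [(none)] -> total=14
Click 3 (2,1) count=1: revealed 1 new [(2,1)] -> total=15

Answer: 15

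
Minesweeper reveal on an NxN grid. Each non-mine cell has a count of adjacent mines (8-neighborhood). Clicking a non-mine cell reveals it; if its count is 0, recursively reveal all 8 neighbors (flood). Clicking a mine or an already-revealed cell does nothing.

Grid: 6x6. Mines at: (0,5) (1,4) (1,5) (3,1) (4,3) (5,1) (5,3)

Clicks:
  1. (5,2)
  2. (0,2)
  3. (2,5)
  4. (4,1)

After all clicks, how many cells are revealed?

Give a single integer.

Click 1 (5,2) count=3: revealed 1 new [(5,2)] -> total=1
Click 2 (0,2) count=0: revealed 12 new [(0,0) (0,1) (0,2) (0,3) (1,0) (1,1) (1,2) (1,3) (2,0) (2,1) (2,2) (2,3)] -> total=13
Click 3 (2,5) count=2: revealed 1 new [(2,5)] -> total=14
Click 4 (4,1) count=2: revealed 1 new [(4,1)] -> total=15

Answer: 15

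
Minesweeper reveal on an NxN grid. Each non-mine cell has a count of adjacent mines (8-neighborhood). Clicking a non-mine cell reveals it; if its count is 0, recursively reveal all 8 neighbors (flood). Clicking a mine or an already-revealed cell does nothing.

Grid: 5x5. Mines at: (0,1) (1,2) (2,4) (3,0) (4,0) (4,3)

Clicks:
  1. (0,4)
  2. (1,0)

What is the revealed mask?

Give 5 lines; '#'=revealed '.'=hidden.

Answer: ...##
#..##
.....
.....
.....

Derivation:
Click 1 (0,4) count=0: revealed 4 new [(0,3) (0,4) (1,3) (1,4)] -> total=4
Click 2 (1,0) count=1: revealed 1 new [(1,0)] -> total=5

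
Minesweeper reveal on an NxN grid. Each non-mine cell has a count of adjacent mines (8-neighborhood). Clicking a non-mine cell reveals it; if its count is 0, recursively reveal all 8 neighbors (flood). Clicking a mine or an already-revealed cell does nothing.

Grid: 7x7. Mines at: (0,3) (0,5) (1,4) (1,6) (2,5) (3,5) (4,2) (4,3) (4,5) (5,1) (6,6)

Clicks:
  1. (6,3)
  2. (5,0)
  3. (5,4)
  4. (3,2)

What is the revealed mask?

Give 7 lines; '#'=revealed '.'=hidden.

Answer: .......
.......
.......
..#....
.......
#.####.
..####.

Derivation:
Click 1 (6,3) count=0: revealed 8 new [(5,2) (5,3) (5,4) (5,5) (6,2) (6,3) (6,4) (6,5)] -> total=8
Click 2 (5,0) count=1: revealed 1 new [(5,0)] -> total=9
Click 3 (5,4) count=2: revealed 0 new [(none)] -> total=9
Click 4 (3,2) count=2: revealed 1 new [(3,2)] -> total=10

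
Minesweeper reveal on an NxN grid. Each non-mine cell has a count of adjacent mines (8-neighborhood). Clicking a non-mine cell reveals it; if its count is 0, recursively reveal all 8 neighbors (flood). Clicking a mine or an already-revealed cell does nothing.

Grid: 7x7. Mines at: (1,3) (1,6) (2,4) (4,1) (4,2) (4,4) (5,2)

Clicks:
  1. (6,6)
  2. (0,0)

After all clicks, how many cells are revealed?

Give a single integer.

Answer: 26

Derivation:
Click 1 (6,6) count=0: revealed 14 new [(2,5) (2,6) (3,5) (3,6) (4,5) (4,6) (5,3) (5,4) (5,5) (5,6) (6,3) (6,4) (6,5) (6,6)] -> total=14
Click 2 (0,0) count=0: revealed 12 new [(0,0) (0,1) (0,2) (1,0) (1,1) (1,2) (2,0) (2,1) (2,2) (3,0) (3,1) (3,2)] -> total=26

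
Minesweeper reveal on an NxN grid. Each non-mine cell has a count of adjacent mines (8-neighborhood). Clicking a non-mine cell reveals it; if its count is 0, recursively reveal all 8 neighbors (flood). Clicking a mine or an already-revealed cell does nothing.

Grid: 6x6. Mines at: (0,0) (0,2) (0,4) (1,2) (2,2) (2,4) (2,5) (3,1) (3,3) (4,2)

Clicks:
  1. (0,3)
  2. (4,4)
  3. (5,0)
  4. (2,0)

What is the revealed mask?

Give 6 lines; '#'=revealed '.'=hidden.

Click 1 (0,3) count=3: revealed 1 new [(0,3)] -> total=1
Click 2 (4,4) count=1: revealed 1 new [(4,4)] -> total=2
Click 3 (5,0) count=0: revealed 4 new [(4,0) (4,1) (5,0) (5,1)] -> total=6
Click 4 (2,0) count=1: revealed 1 new [(2,0)] -> total=7

Answer: ...#..
......
#.....
......
##..#.
##....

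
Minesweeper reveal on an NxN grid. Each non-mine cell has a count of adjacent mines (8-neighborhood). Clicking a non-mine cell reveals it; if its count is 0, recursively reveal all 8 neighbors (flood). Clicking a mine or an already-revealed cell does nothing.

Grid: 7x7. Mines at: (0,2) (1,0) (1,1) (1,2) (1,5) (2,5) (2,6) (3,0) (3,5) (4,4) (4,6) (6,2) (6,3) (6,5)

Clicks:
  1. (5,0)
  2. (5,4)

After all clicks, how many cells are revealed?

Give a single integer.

Answer: 7

Derivation:
Click 1 (5,0) count=0: revealed 6 new [(4,0) (4,1) (5,0) (5,1) (6,0) (6,1)] -> total=6
Click 2 (5,4) count=3: revealed 1 new [(5,4)] -> total=7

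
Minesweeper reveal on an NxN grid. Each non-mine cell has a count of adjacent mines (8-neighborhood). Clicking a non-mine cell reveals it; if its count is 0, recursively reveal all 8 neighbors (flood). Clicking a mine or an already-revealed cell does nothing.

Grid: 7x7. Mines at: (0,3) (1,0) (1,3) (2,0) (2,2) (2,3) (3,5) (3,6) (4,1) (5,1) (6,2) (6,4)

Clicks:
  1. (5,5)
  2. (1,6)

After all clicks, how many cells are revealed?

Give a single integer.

Answer: 10

Derivation:
Click 1 (5,5) count=1: revealed 1 new [(5,5)] -> total=1
Click 2 (1,6) count=0: revealed 9 new [(0,4) (0,5) (0,6) (1,4) (1,5) (1,6) (2,4) (2,5) (2,6)] -> total=10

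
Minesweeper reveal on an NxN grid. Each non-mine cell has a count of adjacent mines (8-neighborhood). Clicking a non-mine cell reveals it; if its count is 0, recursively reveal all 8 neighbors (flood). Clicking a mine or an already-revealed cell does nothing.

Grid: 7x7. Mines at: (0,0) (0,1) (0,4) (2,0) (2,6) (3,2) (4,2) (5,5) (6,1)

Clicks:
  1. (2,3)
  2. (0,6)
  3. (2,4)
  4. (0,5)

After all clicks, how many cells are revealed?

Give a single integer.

Click 1 (2,3) count=1: revealed 1 new [(2,3)] -> total=1
Click 2 (0,6) count=0: revealed 4 new [(0,5) (0,6) (1,5) (1,6)] -> total=5
Click 3 (2,4) count=0: revealed 10 new [(1,3) (1,4) (2,4) (2,5) (3,3) (3,4) (3,5) (4,3) (4,4) (4,5)] -> total=15
Click 4 (0,5) count=1: revealed 0 new [(none)] -> total=15

Answer: 15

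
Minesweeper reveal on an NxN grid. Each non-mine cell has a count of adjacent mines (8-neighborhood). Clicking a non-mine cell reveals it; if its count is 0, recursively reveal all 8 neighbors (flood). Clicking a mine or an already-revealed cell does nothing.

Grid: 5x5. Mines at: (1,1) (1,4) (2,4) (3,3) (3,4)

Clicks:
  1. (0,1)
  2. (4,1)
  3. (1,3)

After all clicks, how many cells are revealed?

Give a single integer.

Answer: 11

Derivation:
Click 1 (0,1) count=1: revealed 1 new [(0,1)] -> total=1
Click 2 (4,1) count=0: revealed 9 new [(2,0) (2,1) (2,2) (3,0) (3,1) (3,2) (4,0) (4,1) (4,2)] -> total=10
Click 3 (1,3) count=2: revealed 1 new [(1,3)] -> total=11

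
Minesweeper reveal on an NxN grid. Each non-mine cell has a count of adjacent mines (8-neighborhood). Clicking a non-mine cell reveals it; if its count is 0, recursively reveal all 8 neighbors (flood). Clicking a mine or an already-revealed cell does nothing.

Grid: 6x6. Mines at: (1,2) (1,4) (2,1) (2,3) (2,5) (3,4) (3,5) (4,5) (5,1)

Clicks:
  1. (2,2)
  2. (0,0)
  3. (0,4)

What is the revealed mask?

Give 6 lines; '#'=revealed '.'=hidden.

Answer: ##..#.
##....
..#...
......
......
......

Derivation:
Click 1 (2,2) count=3: revealed 1 new [(2,2)] -> total=1
Click 2 (0,0) count=0: revealed 4 new [(0,0) (0,1) (1,0) (1,1)] -> total=5
Click 3 (0,4) count=1: revealed 1 new [(0,4)] -> total=6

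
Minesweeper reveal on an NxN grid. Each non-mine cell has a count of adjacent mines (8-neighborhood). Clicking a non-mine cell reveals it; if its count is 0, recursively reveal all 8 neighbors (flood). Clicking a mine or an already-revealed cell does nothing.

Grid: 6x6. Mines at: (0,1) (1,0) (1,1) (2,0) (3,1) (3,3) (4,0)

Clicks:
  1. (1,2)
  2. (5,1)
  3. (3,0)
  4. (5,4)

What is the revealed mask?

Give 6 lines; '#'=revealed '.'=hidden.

Click 1 (1,2) count=2: revealed 1 new [(1,2)] -> total=1
Click 2 (5,1) count=1: revealed 1 new [(5,1)] -> total=2
Click 3 (3,0) count=3: revealed 1 new [(3,0)] -> total=3
Click 4 (5,4) count=0: revealed 22 new [(0,2) (0,3) (0,4) (0,5) (1,3) (1,4) (1,5) (2,2) (2,3) (2,4) (2,5) (3,4) (3,5) (4,1) (4,2) (4,3) (4,4) (4,5) (5,2) (5,3) (5,4) (5,5)] -> total=25

Answer: ..####
..####
..####
#...##
.#####
.#####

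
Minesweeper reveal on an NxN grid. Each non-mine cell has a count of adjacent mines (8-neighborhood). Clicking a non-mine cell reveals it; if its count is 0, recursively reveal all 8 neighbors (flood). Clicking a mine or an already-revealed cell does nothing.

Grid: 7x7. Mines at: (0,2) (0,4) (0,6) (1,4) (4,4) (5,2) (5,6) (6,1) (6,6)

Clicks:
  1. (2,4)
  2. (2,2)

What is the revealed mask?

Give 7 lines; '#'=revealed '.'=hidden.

Click 1 (2,4) count=1: revealed 1 new [(2,4)] -> total=1
Click 2 (2,2) count=0: revealed 20 new [(0,0) (0,1) (1,0) (1,1) (1,2) (1,3) (2,0) (2,1) (2,2) (2,3) (3,0) (3,1) (3,2) (3,3) (4,0) (4,1) (4,2) (4,3) (5,0) (5,1)] -> total=21

Answer: ##.....
####...
#####..
####...
####...
##.....
.......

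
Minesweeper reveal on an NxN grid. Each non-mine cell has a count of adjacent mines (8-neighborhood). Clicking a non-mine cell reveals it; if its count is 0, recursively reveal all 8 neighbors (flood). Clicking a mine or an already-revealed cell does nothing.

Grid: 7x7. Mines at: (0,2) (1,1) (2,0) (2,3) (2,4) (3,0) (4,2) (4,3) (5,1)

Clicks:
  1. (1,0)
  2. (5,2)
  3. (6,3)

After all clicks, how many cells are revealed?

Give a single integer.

Click 1 (1,0) count=2: revealed 1 new [(1,0)] -> total=1
Click 2 (5,2) count=3: revealed 1 new [(5,2)] -> total=2
Click 3 (6,3) count=0: revealed 25 new [(0,3) (0,4) (0,5) (0,6) (1,3) (1,4) (1,5) (1,6) (2,5) (2,6) (3,4) (3,5) (3,6) (4,4) (4,5) (4,6) (5,3) (5,4) (5,5) (5,6) (6,2) (6,3) (6,4) (6,5) (6,6)] -> total=27

Answer: 27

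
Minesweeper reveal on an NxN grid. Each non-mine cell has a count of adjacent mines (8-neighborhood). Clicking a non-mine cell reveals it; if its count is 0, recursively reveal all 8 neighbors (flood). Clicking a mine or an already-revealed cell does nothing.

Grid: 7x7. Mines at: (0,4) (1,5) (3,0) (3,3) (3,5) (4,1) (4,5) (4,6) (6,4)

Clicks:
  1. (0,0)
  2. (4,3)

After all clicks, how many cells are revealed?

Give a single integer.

Answer: 13

Derivation:
Click 1 (0,0) count=0: revealed 12 new [(0,0) (0,1) (0,2) (0,3) (1,0) (1,1) (1,2) (1,3) (2,0) (2,1) (2,2) (2,3)] -> total=12
Click 2 (4,3) count=1: revealed 1 new [(4,3)] -> total=13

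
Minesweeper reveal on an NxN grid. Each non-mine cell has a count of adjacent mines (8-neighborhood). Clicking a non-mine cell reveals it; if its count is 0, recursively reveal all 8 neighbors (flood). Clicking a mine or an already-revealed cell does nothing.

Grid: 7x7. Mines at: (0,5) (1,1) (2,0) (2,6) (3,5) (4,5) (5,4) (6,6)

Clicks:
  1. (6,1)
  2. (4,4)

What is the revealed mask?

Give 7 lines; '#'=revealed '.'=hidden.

Click 1 (6,1) count=0: revealed 28 new [(0,2) (0,3) (0,4) (1,2) (1,3) (1,4) (2,1) (2,2) (2,3) (2,4) (3,0) (3,1) (3,2) (3,3) (3,4) (4,0) (4,1) (4,2) (4,3) (4,4) (5,0) (5,1) (5,2) (5,3) (6,0) (6,1) (6,2) (6,3)] -> total=28
Click 2 (4,4) count=3: revealed 0 new [(none)] -> total=28

Answer: ..###..
..###..
.####..
#####..
#####..
####...
####...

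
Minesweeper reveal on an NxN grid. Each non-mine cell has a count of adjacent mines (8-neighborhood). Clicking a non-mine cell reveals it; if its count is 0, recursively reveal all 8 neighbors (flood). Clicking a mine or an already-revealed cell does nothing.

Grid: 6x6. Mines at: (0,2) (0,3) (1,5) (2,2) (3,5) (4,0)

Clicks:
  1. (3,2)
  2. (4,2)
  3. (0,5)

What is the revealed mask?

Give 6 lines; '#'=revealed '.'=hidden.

Answer: .....#
......
......
.####.
.#####
.#####

Derivation:
Click 1 (3,2) count=1: revealed 1 new [(3,2)] -> total=1
Click 2 (4,2) count=0: revealed 13 new [(3,1) (3,3) (3,4) (4,1) (4,2) (4,3) (4,4) (4,5) (5,1) (5,2) (5,3) (5,4) (5,5)] -> total=14
Click 3 (0,5) count=1: revealed 1 new [(0,5)] -> total=15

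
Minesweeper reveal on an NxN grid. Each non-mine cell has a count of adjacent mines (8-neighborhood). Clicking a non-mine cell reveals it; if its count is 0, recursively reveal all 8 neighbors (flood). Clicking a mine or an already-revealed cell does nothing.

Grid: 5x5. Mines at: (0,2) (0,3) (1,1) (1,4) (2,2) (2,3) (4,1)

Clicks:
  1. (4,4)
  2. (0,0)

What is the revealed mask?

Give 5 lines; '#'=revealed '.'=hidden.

Click 1 (4,4) count=0: revealed 6 new [(3,2) (3,3) (3,4) (4,2) (4,3) (4,4)] -> total=6
Click 2 (0,0) count=1: revealed 1 new [(0,0)] -> total=7

Answer: #....
.....
.....
..###
..###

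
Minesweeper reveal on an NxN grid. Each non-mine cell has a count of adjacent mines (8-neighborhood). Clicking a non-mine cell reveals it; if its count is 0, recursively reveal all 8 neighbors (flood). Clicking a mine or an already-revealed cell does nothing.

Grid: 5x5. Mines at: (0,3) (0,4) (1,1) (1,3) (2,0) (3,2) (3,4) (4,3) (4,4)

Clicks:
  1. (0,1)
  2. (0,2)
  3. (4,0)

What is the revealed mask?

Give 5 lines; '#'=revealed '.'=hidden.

Answer: .##..
.....
.....
##...
##...

Derivation:
Click 1 (0,1) count=1: revealed 1 new [(0,1)] -> total=1
Click 2 (0,2) count=3: revealed 1 new [(0,2)] -> total=2
Click 3 (4,0) count=0: revealed 4 new [(3,0) (3,1) (4,0) (4,1)] -> total=6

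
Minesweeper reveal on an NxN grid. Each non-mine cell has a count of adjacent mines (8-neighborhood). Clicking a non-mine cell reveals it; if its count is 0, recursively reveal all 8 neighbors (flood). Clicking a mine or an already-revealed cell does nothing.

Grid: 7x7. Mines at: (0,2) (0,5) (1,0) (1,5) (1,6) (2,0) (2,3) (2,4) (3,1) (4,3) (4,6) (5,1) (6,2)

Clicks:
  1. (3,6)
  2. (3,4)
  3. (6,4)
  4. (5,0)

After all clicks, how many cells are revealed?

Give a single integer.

Click 1 (3,6) count=1: revealed 1 new [(3,6)] -> total=1
Click 2 (3,4) count=3: revealed 1 new [(3,4)] -> total=2
Click 3 (6,4) count=0: revealed 8 new [(5,3) (5,4) (5,5) (5,6) (6,3) (6,4) (6,5) (6,6)] -> total=10
Click 4 (5,0) count=1: revealed 1 new [(5,0)] -> total=11

Answer: 11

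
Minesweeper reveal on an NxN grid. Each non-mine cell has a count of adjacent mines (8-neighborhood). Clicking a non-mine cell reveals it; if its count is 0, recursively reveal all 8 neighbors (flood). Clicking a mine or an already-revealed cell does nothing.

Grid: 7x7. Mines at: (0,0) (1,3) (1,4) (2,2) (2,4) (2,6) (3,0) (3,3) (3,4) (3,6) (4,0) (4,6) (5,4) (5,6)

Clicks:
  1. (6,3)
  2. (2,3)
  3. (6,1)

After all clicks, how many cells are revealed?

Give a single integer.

Click 1 (6,3) count=1: revealed 1 new [(6,3)] -> total=1
Click 2 (2,3) count=6: revealed 1 new [(2,3)] -> total=2
Click 3 (6,1) count=0: revealed 10 new [(4,1) (4,2) (4,3) (5,0) (5,1) (5,2) (5,3) (6,0) (6,1) (6,2)] -> total=12

Answer: 12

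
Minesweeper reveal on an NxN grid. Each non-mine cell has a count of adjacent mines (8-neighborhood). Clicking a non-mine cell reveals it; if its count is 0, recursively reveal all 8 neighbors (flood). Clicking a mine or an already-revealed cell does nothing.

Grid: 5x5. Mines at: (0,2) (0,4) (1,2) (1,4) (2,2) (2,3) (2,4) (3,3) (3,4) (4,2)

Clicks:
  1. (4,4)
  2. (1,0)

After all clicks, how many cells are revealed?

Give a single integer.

Answer: 11

Derivation:
Click 1 (4,4) count=2: revealed 1 new [(4,4)] -> total=1
Click 2 (1,0) count=0: revealed 10 new [(0,0) (0,1) (1,0) (1,1) (2,0) (2,1) (3,0) (3,1) (4,0) (4,1)] -> total=11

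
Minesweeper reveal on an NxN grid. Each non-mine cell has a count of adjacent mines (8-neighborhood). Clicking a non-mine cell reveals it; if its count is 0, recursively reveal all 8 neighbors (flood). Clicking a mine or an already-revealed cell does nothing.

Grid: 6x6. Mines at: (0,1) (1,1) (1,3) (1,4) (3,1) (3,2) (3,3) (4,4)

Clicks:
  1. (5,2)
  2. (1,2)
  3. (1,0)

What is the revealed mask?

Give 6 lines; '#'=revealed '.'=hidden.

Answer: ......
#.#...
......
......
####..
####..

Derivation:
Click 1 (5,2) count=0: revealed 8 new [(4,0) (4,1) (4,2) (4,3) (5,0) (5,1) (5,2) (5,3)] -> total=8
Click 2 (1,2) count=3: revealed 1 new [(1,2)] -> total=9
Click 3 (1,0) count=2: revealed 1 new [(1,0)] -> total=10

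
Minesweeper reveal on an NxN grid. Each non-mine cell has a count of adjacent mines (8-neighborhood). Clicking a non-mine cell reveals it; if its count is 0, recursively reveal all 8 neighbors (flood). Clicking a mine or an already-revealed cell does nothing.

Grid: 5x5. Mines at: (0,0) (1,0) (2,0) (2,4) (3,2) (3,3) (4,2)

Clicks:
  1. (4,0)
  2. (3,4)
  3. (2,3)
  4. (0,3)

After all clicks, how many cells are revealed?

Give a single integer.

Answer: 16

Derivation:
Click 1 (4,0) count=0: revealed 4 new [(3,0) (3,1) (4,0) (4,1)] -> total=4
Click 2 (3,4) count=2: revealed 1 new [(3,4)] -> total=5
Click 3 (2,3) count=3: revealed 1 new [(2,3)] -> total=6
Click 4 (0,3) count=0: revealed 10 new [(0,1) (0,2) (0,3) (0,4) (1,1) (1,2) (1,3) (1,4) (2,1) (2,2)] -> total=16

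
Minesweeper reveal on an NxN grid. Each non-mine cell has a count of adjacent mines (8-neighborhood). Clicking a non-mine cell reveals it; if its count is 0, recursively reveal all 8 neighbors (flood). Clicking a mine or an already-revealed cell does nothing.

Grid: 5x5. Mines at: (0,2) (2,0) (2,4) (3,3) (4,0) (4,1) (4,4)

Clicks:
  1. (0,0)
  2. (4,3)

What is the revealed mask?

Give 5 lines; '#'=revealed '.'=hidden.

Click 1 (0,0) count=0: revealed 4 new [(0,0) (0,1) (1,0) (1,1)] -> total=4
Click 2 (4,3) count=2: revealed 1 new [(4,3)] -> total=5

Answer: ##...
##...
.....
.....
...#.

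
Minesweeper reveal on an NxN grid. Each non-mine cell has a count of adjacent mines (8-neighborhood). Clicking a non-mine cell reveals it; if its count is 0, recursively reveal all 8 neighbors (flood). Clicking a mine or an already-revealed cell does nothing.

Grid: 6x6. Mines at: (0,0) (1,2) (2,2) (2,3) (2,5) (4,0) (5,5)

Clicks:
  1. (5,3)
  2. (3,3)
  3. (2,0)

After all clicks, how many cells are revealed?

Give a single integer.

Answer: 17

Derivation:
Click 1 (5,3) count=0: revealed 12 new [(3,1) (3,2) (3,3) (3,4) (4,1) (4,2) (4,3) (4,4) (5,1) (5,2) (5,3) (5,4)] -> total=12
Click 2 (3,3) count=2: revealed 0 new [(none)] -> total=12
Click 3 (2,0) count=0: revealed 5 new [(1,0) (1,1) (2,0) (2,1) (3,0)] -> total=17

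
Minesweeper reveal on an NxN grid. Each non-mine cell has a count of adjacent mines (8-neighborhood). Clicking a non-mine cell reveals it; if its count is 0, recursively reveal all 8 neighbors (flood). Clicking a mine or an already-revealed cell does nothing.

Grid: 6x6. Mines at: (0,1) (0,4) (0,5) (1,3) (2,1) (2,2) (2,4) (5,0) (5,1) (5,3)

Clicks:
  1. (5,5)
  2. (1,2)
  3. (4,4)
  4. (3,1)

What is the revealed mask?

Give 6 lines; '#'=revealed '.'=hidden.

Answer: ......
..#...
......
.#..##
....##
....##

Derivation:
Click 1 (5,5) count=0: revealed 6 new [(3,4) (3,5) (4,4) (4,5) (5,4) (5,5)] -> total=6
Click 2 (1,2) count=4: revealed 1 new [(1,2)] -> total=7
Click 3 (4,4) count=1: revealed 0 new [(none)] -> total=7
Click 4 (3,1) count=2: revealed 1 new [(3,1)] -> total=8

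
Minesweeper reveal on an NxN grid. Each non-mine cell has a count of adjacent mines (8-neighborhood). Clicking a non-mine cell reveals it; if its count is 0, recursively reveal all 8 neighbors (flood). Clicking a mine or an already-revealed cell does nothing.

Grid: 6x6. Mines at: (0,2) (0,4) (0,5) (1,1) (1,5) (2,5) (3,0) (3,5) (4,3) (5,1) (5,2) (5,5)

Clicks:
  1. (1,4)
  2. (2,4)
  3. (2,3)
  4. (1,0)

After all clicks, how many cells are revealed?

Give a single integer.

Click 1 (1,4) count=4: revealed 1 new [(1,4)] -> total=1
Click 2 (2,4) count=3: revealed 1 new [(2,4)] -> total=2
Click 3 (2,3) count=0: revealed 7 new [(1,2) (1,3) (2,2) (2,3) (3,2) (3,3) (3,4)] -> total=9
Click 4 (1,0) count=1: revealed 1 new [(1,0)] -> total=10

Answer: 10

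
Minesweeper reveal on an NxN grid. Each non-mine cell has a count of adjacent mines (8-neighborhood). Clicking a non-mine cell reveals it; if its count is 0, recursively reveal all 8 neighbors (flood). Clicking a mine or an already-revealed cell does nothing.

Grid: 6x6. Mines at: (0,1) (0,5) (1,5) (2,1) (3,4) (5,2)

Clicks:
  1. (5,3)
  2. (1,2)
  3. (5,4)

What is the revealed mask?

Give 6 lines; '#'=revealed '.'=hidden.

Click 1 (5,3) count=1: revealed 1 new [(5,3)] -> total=1
Click 2 (1,2) count=2: revealed 1 new [(1,2)] -> total=2
Click 3 (5,4) count=0: revealed 5 new [(4,3) (4,4) (4,5) (5,4) (5,5)] -> total=7

Answer: ......
..#...
......
......
...###
...###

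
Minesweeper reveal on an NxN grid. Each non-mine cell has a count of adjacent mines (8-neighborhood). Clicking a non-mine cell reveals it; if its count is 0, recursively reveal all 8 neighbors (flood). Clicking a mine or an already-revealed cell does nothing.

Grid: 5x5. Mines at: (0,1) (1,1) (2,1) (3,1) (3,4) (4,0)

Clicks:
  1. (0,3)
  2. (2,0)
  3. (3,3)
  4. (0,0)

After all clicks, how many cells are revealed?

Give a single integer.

Answer: 12

Derivation:
Click 1 (0,3) count=0: revealed 9 new [(0,2) (0,3) (0,4) (1,2) (1,3) (1,4) (2,2) (2,3) (2,4)] -> total=9
Click 2 (2,0) count=3: revealed 1 new [(2,0)] -> total=10
Click 3 (3,3) count=1: revealed 1 new [(3,3)] -> total=11
Click 4 (0,0) count=2: revealed 1 new [(0,0)] -> total=12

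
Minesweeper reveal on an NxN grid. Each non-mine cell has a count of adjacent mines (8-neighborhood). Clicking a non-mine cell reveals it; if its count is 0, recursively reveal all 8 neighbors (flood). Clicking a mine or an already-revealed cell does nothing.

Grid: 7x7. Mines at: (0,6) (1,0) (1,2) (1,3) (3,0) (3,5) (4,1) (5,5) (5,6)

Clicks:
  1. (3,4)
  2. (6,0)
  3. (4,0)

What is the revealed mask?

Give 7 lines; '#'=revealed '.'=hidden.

Answer: .......
.......
..###..
..###..
#.###..
#####..
#####..

Derivation:
Click 1 (3,4) count=1: revealed 1 new [(3,4)] -> total=1
Click 2 (6,0) count=0: revealed 18 new [(2,2) (2,3) (2,4) (3,2) (3,3) (4,2) (4,3) (4,4) (5,0) (5,1) (5,2) (5,3) (5,4) (6,0) (6,1) (6,2) (6,3) (6,4)] -> total=19
Click 3 (4,0) count=2: revealed 1 new [(4,0)] -> total=20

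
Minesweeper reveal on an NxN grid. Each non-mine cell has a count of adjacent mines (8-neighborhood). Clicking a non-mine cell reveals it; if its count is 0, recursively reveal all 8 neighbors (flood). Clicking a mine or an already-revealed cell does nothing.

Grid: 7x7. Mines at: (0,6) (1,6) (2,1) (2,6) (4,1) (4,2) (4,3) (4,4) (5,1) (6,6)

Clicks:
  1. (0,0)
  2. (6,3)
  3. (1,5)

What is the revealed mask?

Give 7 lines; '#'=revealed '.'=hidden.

Click 1 (0,0) count=0: revealed 20 new [(0,0) (0,1) (0,2) (0,3) (0,4) (0,5) (1,0) (1,1) (1,2) (1,3) (1,4) (1,5) (2,2) (2,3) (2,4) (2,5) (3,2) (3,3) (3,4) (3,5)] -> total=20
Click 2 (6,3) count=0: revealed 8 new [(5,2) (5,3) (5,4) (5,5) (6,2) (6,3) (6,4) (6,5)] -> total=28
Click 3 (1,5) count=3: revealed 0 new [(none)] -> total=28

Answer: ######.
######.
..####.
..####.
.......
..####.
..####.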